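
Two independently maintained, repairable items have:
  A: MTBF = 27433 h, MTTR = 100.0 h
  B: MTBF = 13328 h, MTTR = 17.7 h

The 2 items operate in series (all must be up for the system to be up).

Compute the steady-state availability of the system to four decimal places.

A(A) = MTBF/(MTBF+MTTR) = 27433/(27433+100.0) = 0.996368
A(B) = MTBF/(MTBF+MTTR) = 13328/(13328+17.7) = 0.998674
Series availability: 0.996368 × 0.998674 = 0.9950

0.9950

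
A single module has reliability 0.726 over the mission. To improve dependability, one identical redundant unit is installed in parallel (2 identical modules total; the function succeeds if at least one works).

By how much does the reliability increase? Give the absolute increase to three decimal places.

R_before = 0.726
R_after = 1 − (1 − 0.726)^2 = 0.925
ΔR = 0.925 − 0.726 = 0.199

0.199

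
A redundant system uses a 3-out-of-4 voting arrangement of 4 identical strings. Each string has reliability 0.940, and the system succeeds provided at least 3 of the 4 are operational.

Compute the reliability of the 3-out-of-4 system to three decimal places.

R = Σ_{i=3}^{4} C(4,i) p^i (1−p)^{4−i} with p = 0.940
C(4,3)·0.940^3·0.060^1 = 0.19934
C(4,4)·0.940^4·0.060^0 = 0.78075
Sum = 0.980

0.980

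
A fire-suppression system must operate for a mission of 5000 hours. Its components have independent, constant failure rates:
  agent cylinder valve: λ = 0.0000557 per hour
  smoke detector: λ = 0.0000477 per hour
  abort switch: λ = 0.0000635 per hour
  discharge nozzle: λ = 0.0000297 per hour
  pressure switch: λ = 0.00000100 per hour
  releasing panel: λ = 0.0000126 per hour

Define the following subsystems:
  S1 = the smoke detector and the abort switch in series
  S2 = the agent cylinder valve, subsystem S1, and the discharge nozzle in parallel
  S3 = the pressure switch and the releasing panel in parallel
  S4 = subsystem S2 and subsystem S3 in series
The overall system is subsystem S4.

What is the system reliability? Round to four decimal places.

R(agent cylinder valve) = exp(−0.0000557 × 5000) = 0.756918
R(smoke detector) = exp(−0.0000477 × 5000) = 0.787809
R(abort switch) = exp(−0.0000635 × 5000) = 0.727967
R(discharge nozzle) = exp(−0.0000297 × 5000) = 0.862000
R(pressure switch) = exp(−0.00000100 × 5000) = 0.995012
R(releasing panel) = exp(−0.0000126 × 5000) = 0.938943
Series (smoke detector and abort switch): 0.787809 × 0.727967 = 0.573499
Parallel (agent cylinder valve, [0.573499], and discharge nozzle): 1 − (1 − 0.756918)(1 − 0.573499)(1 − 0.862000) = 0.985693
Parallel (pressure switch and releasing panel): 1 − (1 − 0.995012)(1 − 0.938943) = 0.999695
Series ([0.985693] and [0.999695]): 0.985693 × 0.999695 = 0.9854

0.9854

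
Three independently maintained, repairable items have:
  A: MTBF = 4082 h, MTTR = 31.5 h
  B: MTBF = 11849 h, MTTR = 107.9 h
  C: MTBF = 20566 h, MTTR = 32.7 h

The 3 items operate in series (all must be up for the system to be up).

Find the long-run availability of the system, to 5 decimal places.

0.98183

A(A) = MTBF/(MTBF+MTTR) = 4082/(4082+31.5) = 0.992342
A(B) = MTBF/(MTBF+MTTR) = 11849/(11849+107.9) = 0.990976
A(C) = MTBF/(MTBF+MTTR) = 20566/(20566+32.7) = 0.998413
Series availability: 0.992342 × 0.990976 × 0.998413 = 0.98183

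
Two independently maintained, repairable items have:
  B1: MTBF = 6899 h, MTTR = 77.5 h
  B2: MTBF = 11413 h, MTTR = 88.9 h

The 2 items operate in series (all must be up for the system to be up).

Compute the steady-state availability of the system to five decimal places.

0.98125

A(B1) = MTBF/(MTBF+MTTR) = 6899/(6899+77.5) = 0.988891
A(B2) = MTBF/(MTBF+MTTR) = 11413/(11413+88.9) = 0.992271
Series availability: 0.988891 × 0.992271 = 0.98125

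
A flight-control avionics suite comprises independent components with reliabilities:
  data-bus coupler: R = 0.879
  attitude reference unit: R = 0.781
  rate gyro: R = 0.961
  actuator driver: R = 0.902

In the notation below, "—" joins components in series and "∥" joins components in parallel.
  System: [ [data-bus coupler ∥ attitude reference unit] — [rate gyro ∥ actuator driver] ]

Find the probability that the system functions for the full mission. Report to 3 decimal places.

Parallel (data-bus coupler and attitude reference unit): 1 − (1 − 0.87900)(1 − 0.78100) = 0.97350
Parallel (rate gyro and actuator driver): 1 − (1 − 0.96100)(1 − 0.90200) = 0.99618
Series ([0.97350] and [0.99618]): 0.97350 × 0.99618 = 0.970

0.970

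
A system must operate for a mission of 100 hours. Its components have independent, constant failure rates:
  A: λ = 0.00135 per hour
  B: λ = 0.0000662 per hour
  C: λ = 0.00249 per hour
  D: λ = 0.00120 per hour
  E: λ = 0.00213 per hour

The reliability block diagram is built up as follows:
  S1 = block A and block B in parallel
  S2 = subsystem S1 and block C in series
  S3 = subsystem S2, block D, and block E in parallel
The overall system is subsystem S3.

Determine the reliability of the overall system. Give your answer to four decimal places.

0.9952

R(A) = exp(−0.00135 × 100) = 0.873716
R(B) = exp(−0.0000662 × 100) = 0.993402
R(C) = exp(−0.00249 × 100) = 0.779580
R(D) = exp(−0.00120 × 100) = 0.886920
R(E) = exp(−0.00213 × 100) = 0.808156
Parallel (A and B): 1 − (1 − 0.873716)(1 − 0.993402) = 0.999167
Series ([0.999167] and C): 0.999167 × 0.779580 = 0.778931
Parallel ([0.778931], D, and E): 1 − (1 − 0.778931)(1 − 0.886920)(1 − 0.808156) = 0.9952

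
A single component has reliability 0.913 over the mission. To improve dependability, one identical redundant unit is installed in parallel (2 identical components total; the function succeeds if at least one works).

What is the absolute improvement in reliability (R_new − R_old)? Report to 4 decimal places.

R_before = 0.913
R_after = 1 − (1 − 0.913)^2 = 0.9924
ΔR = 0.9924 − 0.913 = 0.0794

0.0794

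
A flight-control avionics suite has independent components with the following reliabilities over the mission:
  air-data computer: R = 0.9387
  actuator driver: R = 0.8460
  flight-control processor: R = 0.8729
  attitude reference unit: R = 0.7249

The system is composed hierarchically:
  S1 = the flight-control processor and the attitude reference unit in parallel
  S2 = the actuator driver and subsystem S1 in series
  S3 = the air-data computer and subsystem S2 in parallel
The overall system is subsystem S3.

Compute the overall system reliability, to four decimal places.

0.9887

Parallel (flight-control processor and attitude reference unit): 1 − (1 − 0.872900)(1 − 0.724900) = 0.965035
Series (actuator driver and [0.965035]): 0.846000 × 0.965035 = 0.816420
Parallel (air-data computer and [0.816420]): 1 − (1 − 0.938700)(1 − 0.816420) = 0.9887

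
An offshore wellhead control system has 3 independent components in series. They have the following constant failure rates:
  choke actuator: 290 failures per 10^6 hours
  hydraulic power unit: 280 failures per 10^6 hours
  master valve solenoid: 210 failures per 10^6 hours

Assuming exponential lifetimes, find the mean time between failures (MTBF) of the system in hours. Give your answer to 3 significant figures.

1280

Series of exponential components: λ_sys = Σ λ_i
λ_sys = 0.00029 + 0.00028 + 0.00021 = 7.8000e-04 /h
MTBF = 1 / λ_sys = 1280 h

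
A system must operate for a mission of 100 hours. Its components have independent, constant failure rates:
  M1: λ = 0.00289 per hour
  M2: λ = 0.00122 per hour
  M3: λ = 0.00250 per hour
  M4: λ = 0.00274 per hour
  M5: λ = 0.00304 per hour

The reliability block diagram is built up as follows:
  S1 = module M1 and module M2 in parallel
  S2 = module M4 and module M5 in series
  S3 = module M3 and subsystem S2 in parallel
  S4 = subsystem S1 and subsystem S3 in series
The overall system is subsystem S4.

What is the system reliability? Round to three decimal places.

R(M1) = exp(−0.00289 × 100) = 0.74901
R(M2) = exp(−0.00122 × 100) = 0.88515
R(M3) = exp(−0.00250 × 100) = 0.77880
R(M4) = exp(−0.00274 × 100) = 0.76033
R(M5) = exp(−0.00304 × 100) = 0.73786
Parallel (M1 and M2): 1 − (1 − 0.74901)(1 − 0.88515) = 0.97117
Series (M4 and M5): 0.76033 × 0.73786 = 0.56102
Parallel (M3 and [0.56102]): 1 − (1 − 0.77880)(1 − 0.56102) = 0.90290
Series ([0.97117] and [0.90290]): 0.97117 × 0.90290 = 0.877

0.877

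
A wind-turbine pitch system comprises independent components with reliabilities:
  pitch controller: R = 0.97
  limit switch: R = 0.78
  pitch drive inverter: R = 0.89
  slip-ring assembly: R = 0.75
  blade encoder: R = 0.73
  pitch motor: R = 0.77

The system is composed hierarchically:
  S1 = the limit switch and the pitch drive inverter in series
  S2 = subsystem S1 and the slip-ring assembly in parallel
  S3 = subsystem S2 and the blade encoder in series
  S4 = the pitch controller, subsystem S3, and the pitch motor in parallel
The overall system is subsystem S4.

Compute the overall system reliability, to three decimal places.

0.998

Series (limit switch and pitch drive inverter): 0.78000 × 0.89000 = 0.69420
Parallel ([0.69420] and slip-ring assembly): 1 − (1 − 0.69420)(1 − 0.75000) = 0.92355
Series ([0.92355] and blade encoder): 0.92355 × 0.73000 = 0.67419
Parallel (pitch controller, [0.67419], and pitch motor): 1 − (1 − 0.97000)(1 − 0.67419)(1 − 0.77000) = 0.998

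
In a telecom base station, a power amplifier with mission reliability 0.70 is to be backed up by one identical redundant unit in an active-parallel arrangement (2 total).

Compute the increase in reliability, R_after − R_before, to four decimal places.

0.2100

R_before = 0.70
R_after = 1 − (1 − 0.70)^2 = 0.9100
ΔR = 0.9100 − 0.70 = 0.2100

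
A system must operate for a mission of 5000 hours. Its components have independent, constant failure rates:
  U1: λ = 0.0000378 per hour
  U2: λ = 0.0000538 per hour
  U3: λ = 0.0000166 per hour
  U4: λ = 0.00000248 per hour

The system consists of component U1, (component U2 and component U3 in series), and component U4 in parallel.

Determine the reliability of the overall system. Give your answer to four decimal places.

R(U1) = exp(−0.0000378 × 5000) = 0.827787
R(U2) = exp(−0.0000538 × 5000) = 0.764143
R(U3) = exp(−0.0000166 × 5000) = 0.920351
R(U4) = exp(−0.00000248 × 5000) = 0.987677
Series (U2 and U3): 0.764143 × 0.920351 = 0.703280
Parallel (U1, [0.703280], and U4): 1 − (1 − 0.827787)(1 − 0.703280)(1 − 0.987677) = 0.9994

0.9994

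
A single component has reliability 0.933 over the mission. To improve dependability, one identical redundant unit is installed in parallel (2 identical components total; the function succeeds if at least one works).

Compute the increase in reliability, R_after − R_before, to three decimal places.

R_before = 0.933
R_after = 1 − (1 − 0.933)^2 = 0.996
ΔR = 0.996 − 0.933 = 0.063

0.063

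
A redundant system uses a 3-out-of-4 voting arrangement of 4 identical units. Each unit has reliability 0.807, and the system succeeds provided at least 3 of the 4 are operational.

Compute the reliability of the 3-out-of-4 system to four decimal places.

R = Σ_{i=3}^{4} C(4,i) p^i (1−p)^{4−i} with p = 0.807
C(4,3)·0.807^3·0.193^1 = 0.405731
C(4,4)·0.807^4·0.193^0 = 0.424125
Sum = 0.8299

0.8299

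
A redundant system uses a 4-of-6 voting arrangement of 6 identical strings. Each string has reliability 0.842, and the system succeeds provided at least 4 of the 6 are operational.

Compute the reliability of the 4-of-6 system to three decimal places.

0.946

R = Σ_{i=4}^{6} C(6,i) p^i (1−p)^{6−i} with p = 0.842
C(6,4)·0.842^4·0.158^2 = 0.18821
C(6,5)·0.842^5·0.158^1 = 0.40121
C(6,6)·0.842^6·0.158^0 = 0.35635
Sum = 0.946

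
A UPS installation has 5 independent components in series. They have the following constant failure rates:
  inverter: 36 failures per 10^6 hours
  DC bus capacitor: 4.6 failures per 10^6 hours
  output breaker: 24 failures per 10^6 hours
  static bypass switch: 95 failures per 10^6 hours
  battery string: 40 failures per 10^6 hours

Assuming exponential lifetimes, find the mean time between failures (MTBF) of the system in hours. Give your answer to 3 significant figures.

5010

Series of exponential components: λ_sys = Σ λ_i
λ_sys = 0.000036 + 0.0000046 + 0.000024 + 0.000095 + 0.000040 = 1.9960e-04 /h
MTBF = 1 / λ_sys = 5010 h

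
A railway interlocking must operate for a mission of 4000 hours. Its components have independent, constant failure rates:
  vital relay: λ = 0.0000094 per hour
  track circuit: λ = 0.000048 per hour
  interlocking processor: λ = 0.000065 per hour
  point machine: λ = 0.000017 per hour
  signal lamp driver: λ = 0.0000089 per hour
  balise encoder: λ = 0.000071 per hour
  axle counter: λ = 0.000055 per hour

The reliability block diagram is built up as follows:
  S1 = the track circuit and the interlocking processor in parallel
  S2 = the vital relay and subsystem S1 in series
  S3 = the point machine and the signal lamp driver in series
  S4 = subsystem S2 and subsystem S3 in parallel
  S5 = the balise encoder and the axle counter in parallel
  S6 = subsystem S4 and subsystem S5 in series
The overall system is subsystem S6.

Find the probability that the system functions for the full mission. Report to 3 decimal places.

R(vital relay) = exp(−0.0000094 × 4000) = 0.96310
R(track circuit) = exp(−0.000048 × 4000) = 0.82531
R(interlocking processor) = exp(−0.000065 × 4000) = 0.77105
R(point machine) = exp(−0.000017 × 4000) = 0.93426
R(signal lamp driver) = exp(−0.0000089 × 4000) = 0.96503
R(balise encoder) = exp(−0.000071 × 4000) = 0.75277
R(axle counter) = exp(−0.000055 × 4000) = 0.80252
Parallel (track circuit and interlocking processor): 1 − (1 − 0.82531)(1 − 0.77105) = 0.96000
Series (vital relay and [0.96000]): 0.96310 × 0.96000 = 0.92458
Series (point machine and signal lamp driver): 0.93426 × 0.96503 = 0.90159
Parallel ([0.92458] and [0.90159]): 1 − (1 − 0.92458)(1 − 0.90159) = 0.99258
Parallel (balise encoder and axle counter): 1 − (1 − 0.75277)(1 − 0.80252) = 0.95118
Series ([0.99258] and [0.95118]): 0.99258 × 0.95118 = 0.944

0.944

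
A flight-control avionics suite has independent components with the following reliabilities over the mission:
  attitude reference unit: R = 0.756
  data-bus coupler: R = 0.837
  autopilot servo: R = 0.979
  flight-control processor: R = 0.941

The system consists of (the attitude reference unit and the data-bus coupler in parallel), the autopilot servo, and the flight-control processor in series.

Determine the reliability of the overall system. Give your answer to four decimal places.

Parallel (attitude reference unit and data-bus coupler): 1 − (1 − 0.756000)(1 − 0.837000) = 0.960228
Series ([0.960228], autopilot servo, and flight-control processor): 0.960228 × 0.979000 × 0.941000 = 0.8846

0.8846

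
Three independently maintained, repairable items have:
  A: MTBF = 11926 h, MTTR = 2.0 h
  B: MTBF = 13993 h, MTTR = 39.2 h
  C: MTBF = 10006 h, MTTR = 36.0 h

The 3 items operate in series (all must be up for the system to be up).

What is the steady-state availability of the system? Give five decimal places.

0.99346

A(A) = MTBF/(MTBF+MTTR) = 11926/(11926+2.0) = 0.999832
A(B) = MTBF/(MTBF+MTTR) = 13993/(13993+39.2) = 0.997206
A(C) = MTBF/(MTBF+MTTR) = 10006/(10006+36.0) = 0.996415
Series availability: 0.999832 × 0.997206 × 0.996415 = 0.99346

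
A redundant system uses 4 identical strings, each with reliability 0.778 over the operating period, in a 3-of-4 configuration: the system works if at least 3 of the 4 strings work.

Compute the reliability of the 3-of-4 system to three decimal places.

R = Σ_{i=3}^{4} C(4,i) p^i (1−p)^{4−i} with p = 0.778
C(4,3)·0.778^3·0.222^1 = 0.41817
C(4,4)·0.778^4·0.222^0 = 0.36637
Sum = 0.785

0.785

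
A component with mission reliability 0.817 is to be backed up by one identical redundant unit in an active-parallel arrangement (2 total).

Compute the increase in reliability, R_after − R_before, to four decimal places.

0.1495

R_before = 0.817
R_after = 1 − (1 − 0.817)^2 = 0.9665
ΔR = 0.9665 − 0.817 = 0.1495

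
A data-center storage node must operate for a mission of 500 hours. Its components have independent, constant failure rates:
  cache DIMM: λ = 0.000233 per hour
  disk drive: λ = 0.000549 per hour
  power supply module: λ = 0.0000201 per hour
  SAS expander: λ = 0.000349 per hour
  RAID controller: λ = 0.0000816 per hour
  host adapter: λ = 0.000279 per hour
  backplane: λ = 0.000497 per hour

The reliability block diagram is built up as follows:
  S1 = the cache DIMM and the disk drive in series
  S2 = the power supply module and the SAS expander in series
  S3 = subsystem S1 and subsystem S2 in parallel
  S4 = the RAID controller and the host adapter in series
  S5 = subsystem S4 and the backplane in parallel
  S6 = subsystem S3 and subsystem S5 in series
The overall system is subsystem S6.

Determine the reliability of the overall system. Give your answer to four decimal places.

0.9111

R(cache DIMM) = exp(−0.000233 × 500) = 0.890030
R(disk drive) = exp(−0.000549 × 500) = 0.759952
R(power supply module) = exp(−0.0000201 × 500) = 0.990000
R(SAS expander) = exp(−0.000349 × 500) = 0.839877
R(RAID controller) = exp(−0.0000816 × 500) = 0.960021
R(host adapter) = exp(−0.000279 × 500) = 0.869793
R(backplane) = exp(−0.000497 × 500) = 0.779970
Series (cache DIMM and disk drive): 0.890030 × 0.759952 = 0.676380
Series (power supply module and SAS expander): 0.990000 × 0.839877 = 0.831478
Parallel ([0.676380] and [0.831478]): 1 − (1 − 0.676380)(1 − 0.831478) = 0.945463
Series (RAID controller and host adapter): 0.960021 × 0.869793 = 0.835020
Parallel ([0.835020] and backplane): 1 − (1 − 0.835020)(1 − 0.779970) = 0.963699
Series ([0.945463] and [0.963699]): 0.945463 × 0.963699 = 0.9111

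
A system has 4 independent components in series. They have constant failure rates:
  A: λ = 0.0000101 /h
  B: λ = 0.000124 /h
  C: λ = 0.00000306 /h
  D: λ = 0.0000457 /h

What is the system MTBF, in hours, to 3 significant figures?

Series of exponential components: λ_sys = Σ λ_i
λ_sys = 0.0000101 + 0.000124 + 0.00000306 + 0.0000457 = 1.8286e-04 /h
MTBF = 1 / λ_sys = 5470 h

5470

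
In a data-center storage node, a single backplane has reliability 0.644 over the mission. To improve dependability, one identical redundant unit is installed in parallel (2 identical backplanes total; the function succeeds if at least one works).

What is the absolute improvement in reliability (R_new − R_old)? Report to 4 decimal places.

0.2293

R_before = 0.644
R_after = 1 − (1 − 0.644)^2 = 0.8733
ΔR = 0.8733 − 0.644 = 0.2293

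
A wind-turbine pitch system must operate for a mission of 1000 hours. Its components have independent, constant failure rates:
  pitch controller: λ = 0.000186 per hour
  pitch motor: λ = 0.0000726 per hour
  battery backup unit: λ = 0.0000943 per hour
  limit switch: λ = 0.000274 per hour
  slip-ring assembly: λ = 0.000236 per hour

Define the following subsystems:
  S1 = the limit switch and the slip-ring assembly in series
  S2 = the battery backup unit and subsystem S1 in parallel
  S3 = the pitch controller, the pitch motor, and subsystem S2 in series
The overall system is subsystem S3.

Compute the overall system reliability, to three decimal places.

0.744

R(pitch controller) = exp(−0.000186 × 1000) = 0.83027
R(pitch motor) = exp(−0.0000726 × 1000) = 0.92997
R(battery backup unit) = exp(−0.0000943 × 1000) = 0.91001
R(limit switch) = exp(−0.000274 × 1000) = 0.76033
R(slip-ring assembly) = exp(−0.000236 × 1000) = 0.78978
Series (limit switch and slip-ring assembly): 0.76033 × 0.78978 = 0.60049
Parallel (battery backup unit and [0.60049]): 1 − (1 − 0.91001)(1 − 0.60049) = 0.96405
Series (pitch controller, pitch motor, and [0.96405]): 0.83027 × 0.92997 × 0.96405 = 0.744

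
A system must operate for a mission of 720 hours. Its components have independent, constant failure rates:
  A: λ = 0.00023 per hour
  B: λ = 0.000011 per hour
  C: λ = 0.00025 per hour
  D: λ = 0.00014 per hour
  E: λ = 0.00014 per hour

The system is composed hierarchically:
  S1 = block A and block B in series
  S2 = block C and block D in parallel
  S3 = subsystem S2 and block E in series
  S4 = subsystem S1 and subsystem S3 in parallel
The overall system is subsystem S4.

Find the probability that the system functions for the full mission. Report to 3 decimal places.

R(A) = exp(−0.00023 × 720) = 0.84739
R(B) = exp(−0.000011 × 720) = 0.99211
R(C) = exp(−0.00025 × 720) = 0.83527
R(D) = exp(−0.00014 × 720) = 0.90411
R(E) = exp(−0.00014 × 720) = 0.90411
Series (A and B): 0.84739 × 0.99211 = 0.84070
Parallel (C and D): 1 − (1 − 0.83527)(1 − 0.90411) = 0.98420
Series ([0.98420] and E): 0.98420 × 0.90411 = 0.88983
Parallel ([0.84070] and [0.88983]): 1 − (1 − 0.84070)(1 − 0.88983) = 0.982

0.982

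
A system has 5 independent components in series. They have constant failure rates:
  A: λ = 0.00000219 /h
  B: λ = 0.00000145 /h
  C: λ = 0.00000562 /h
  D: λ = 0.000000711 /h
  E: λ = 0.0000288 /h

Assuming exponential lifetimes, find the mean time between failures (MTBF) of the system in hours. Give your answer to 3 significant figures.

Series of exponential components: λ_sys = Σ λ_i
λ_sys = 0.00000219 + 0.00000145 + 0.00000562 + 0.000000711 + 0.0000288 = 3.8771e-05 /h
MTBF = 1 / λ_sys = 25800 h

25800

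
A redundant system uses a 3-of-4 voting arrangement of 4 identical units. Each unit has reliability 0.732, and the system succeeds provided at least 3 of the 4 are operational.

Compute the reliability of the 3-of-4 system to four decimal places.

R = Σ_{i=3}^{4} C(4,i) p^i (1−p)^{4−i} with p = 0.732
C(4,3)·0.732^3·0.268^1 = 0.420463
C(4,4)·0.732^4·0.268^0 = 0.287107
Sum = 0.7076

0.7076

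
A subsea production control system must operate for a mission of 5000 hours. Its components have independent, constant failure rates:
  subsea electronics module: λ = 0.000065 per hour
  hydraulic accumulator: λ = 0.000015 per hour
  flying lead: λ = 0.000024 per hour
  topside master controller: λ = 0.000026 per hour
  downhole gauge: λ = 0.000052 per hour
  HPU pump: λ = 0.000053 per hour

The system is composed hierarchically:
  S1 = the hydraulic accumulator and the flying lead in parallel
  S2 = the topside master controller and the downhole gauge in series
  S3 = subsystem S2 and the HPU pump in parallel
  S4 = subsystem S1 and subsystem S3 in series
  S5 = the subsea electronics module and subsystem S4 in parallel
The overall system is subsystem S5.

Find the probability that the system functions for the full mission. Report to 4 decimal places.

R(subsea electronics module) = exp(−0.000065 × 5000) = 0.722527
R(hydraulic accumulator) = exp(−0.000015 × 5000) = 0.927743
R(flying lead) = exp(−0.000024 × 5000) = 0.886920
R(topside master controller) = exp(−0.000026 × 5000) = 0.878095
R(downhole gauge) = exp(−0.000052 × 5000) = 0.771052
R(HPU pump) = exp(−0.000053 × 5000) = 0.767206
Parallel (hydraulic accumulator and flying lead): 1 − (1 − 0.927743)(1 − 0.886920) = 0.991829
Series (topside master controller and downhole gauge): 0.878095 × 0.771052 = 0.677057
Parallel ([0.677057] and HPU pump): 1 − (1 − 0.677057)(1 − 0.767206) = 0.924821
Series ([0.991829] and [0.924821]): 0.991829 × 0.924821 = 0.917264
Parallel (subsea electronics module and [0.917264]): 1 − (1 − 0.722527)(1 − 0.917264) = 0.9770

0.9770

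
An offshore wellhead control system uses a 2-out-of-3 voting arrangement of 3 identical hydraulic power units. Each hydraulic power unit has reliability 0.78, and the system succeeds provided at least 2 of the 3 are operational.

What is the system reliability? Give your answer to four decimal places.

0.8761

R = Σ_{i=2}^{3} C(3,i) p^i (1−p)^{3−i} with p = 0.78
C(3,2)·0.78^2·0.22^1 = 0.401544
C(3,3)·0.78^3·0.22^0 = 0.474552
Sum = 0.8761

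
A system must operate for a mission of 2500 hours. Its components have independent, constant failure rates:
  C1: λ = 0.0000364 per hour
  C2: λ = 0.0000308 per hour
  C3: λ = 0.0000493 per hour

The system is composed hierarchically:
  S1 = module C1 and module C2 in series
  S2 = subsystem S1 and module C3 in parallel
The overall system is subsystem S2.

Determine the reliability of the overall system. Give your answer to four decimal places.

0.9821

R(C1) = exp(−0.0000364 × 2500) = 0.913018
R(C2) = exp(−0.0000308 × 2500) = 0.925890
R(C3) = exp(−0.0000493 × 2500) = 0.884043
Series (C1 and C2): 0.913018 × 0.925890 = 0.845354
Parallel ([0.845354] and C3): 1 − (1 − 0.845354)(1 − 0.884043) = 0.9821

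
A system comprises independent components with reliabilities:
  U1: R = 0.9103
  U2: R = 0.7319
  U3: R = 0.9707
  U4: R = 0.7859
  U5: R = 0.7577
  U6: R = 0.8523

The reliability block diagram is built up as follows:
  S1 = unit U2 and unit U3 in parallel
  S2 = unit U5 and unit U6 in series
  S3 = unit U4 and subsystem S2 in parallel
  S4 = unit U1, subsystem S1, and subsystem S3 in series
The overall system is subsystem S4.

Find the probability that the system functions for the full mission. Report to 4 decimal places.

Parallel (U2 and U3): 1 − (1 − 0.731900)(1 − 0.970700) = 0.992145
Series (U5 and U6): 0.757700 × 0.852300 = 0.645788
Parallel (U4 and [0.645788]): 1 − (1 − 0.785900)(1 − 0.645788) = 0.924163
Series (U1, [0.992145], and [0.924163]): 0.910300 × 0.992145 × 0.924163 = 0.8347

0.8347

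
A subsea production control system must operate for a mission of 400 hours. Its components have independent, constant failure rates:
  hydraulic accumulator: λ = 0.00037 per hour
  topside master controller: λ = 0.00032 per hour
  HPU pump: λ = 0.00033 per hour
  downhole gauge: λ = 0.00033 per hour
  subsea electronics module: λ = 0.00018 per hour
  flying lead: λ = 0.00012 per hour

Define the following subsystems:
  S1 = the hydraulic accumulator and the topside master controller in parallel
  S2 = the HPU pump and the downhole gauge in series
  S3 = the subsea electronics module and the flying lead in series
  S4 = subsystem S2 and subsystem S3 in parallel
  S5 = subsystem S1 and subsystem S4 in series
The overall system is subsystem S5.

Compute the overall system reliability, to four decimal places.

0.9577

R(hydraulic accumulator) = exp(−0.00037 × 400) = 0.862431
R(topside master controller) = exp(−0.00032 × 400) = 0.879853
R(HPU pump) = exp(−0.00033 × 400) = 0.876341
R(downhole gauge) = exp(−0.00033 × 400) = 0.876341
R(subsea electronics module) = exp(−0.00018 × 400) = 0.930531
R(flying lead) = exp(−0.00012 × 400) = 0.953134
Parallel (hydraulic accumulator and topside master controller): 1 − (1 − 0.862431)(1 − 0.879853) = 0.983471
Series (HPU pump and downhole gauge): 0.876341 × 0.876341 = 0.767974
Series (subsea electronics module and flying lead): 0.930531 × 0.953134 = 0.886921
Parallel ([0.767974] and [0.886921]): 1 − (1 − 0.767974)(1 − 0.886921) = 0.973763
Series ([0.983471] and [0.973763]): 0.983471 × 0.973763 = 0.9577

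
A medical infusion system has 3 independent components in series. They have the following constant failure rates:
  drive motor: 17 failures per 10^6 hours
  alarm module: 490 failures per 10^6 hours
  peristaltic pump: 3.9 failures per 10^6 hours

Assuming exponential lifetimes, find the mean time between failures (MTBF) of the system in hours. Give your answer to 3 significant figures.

Series of exponential components: λ_sys = Σ λ_i
λ_sys = 0.000017 + 0.00049 + 0.0000039 = 5.1090e-04 /h
MTBF = 1 / λ_sys = 1960 h

1960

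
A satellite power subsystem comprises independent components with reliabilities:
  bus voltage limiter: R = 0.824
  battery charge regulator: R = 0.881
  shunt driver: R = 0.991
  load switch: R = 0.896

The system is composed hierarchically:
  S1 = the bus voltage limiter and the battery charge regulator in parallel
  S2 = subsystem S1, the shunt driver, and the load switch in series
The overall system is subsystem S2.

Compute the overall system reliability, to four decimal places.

Parallel (bus voltage limiter and battery charge regulator): 1 − (1 − 0.824000)(1 − 0.881000) = 0.979056
Series ([0.979056], shunt driver, and load switch): 0.979056 × 0.991000 × 0.896000 = 0.8693

0.8693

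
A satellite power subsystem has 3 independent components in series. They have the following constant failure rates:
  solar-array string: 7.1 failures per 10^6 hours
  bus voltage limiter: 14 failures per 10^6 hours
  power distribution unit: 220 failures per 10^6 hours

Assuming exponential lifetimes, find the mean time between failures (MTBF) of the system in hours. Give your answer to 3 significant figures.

Series of exponential components: λ_sys = Σ λ_i
λ_sys = 0.0000071 + 0.000014 + 0.00022 = 2.4110e-04 /h
MTBF = 1 / λ_sys = 4150 h

4150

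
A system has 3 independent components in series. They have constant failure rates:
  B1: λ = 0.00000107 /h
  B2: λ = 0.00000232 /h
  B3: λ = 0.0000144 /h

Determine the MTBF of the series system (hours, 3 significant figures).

Series of exponential components: λ_sys = Σ λ_i
λ_sys = 0.00000107 + 0.00000232 + 0.0000144 = 1.7790e-05 /h
MTBF = 1 / λ_sys = 56200 h

56200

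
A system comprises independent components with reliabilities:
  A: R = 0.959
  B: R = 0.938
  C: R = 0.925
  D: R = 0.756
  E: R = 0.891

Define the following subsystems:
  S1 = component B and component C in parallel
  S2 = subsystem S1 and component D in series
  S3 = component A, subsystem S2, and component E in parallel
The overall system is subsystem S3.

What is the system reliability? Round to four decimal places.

Parallel (B and C): 1 − (1 − 0.938000)(1 − 0.925000) = 0.995350
Series ([0.995350] and D): 0.995350 × 0.756000 = 0.752485
Parallel (A, [0.752485], and E): 1 − (1 − 0.959000)(1 − 0.752485)(1 − 0.891000) = 0.9989

0.9989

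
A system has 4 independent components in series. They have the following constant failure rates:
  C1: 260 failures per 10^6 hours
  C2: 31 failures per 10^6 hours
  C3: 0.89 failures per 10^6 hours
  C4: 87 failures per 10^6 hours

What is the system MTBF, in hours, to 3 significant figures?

Series of exponential components: λ_sys = Σ λ_i
λ_sys = 0.00026 + 0.000031 + 0.00000089 + 0.000087 = 3.7889e-04 /h
MTBF = 1 / λ_sys = 2640 h

2640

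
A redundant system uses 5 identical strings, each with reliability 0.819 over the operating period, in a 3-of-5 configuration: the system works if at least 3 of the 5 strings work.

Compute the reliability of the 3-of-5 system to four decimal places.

0.9556

R = Σ_{i=3}^{5} C(5,i) p^i (1−p)^{5−i} with p = 0.819
C(5,3)·0.819^3·0.181^2 = 0.179974
C(5,4)·0.819^4·0.181^1 = 0.407178
C(5,5)·0.819^5·0.181^0 = 0.368485
Sum = 0.9556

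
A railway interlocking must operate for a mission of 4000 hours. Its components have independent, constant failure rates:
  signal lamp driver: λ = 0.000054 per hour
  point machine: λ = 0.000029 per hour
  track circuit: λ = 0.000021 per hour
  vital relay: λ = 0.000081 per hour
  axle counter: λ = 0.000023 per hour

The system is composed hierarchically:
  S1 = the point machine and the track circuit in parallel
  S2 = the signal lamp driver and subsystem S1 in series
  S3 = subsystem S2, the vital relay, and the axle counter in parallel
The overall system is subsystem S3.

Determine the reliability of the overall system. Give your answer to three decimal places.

0.995

R(signal lamp driver) = exp(−0.000054 × 4000) = 0.80574
R(point machine) = exp(−0.000029 × 4000) = 0.89048
R(track circuit) = exp(−0.000021 × 4000) = 0.91943
R(vital relay) = exp(−0.000081 × 4000) = 0.72325
R(axle counter) = exp(−0.000023 × 4000) = 0.91211
Parallel (point machine and track circuit): 1 − (1 − 0.89048)(1 − 0.91943) = 0.99118
Series (signal lamp driver and [0.99118]): 0.80574 × 0.99118 = 0.79863
Parallel ([0.79863], vital relay, and axle counter): 1 − (1 − 0.79863)(1 − 0.72325)(1 − 0.91211) = 0.995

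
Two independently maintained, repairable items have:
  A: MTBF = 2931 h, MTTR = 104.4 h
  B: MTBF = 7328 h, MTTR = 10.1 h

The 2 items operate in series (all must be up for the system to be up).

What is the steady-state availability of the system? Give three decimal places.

0.964

A(A) = MTBF/(MTBF+MTTR) = 2931/(2931+104.4) = 0.965606
A(B) = MTBF/(MTBF+MTTR) = 7328/(7328+10.1) = 0.998624
Series availability: 0.965606 × 0.998624 = 0.964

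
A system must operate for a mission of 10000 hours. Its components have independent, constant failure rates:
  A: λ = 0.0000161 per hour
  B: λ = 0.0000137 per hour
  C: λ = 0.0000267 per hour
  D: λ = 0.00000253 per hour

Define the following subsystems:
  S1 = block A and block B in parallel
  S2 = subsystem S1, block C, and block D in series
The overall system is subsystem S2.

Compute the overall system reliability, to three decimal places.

R(A) = exp(−0.0000161 × 10000) = 0.85129
R(B) = exp(−0.0000137 × 10000) = 0.87197
R(C) = exp(−0.0000267 × 10000) = 0.76567
R(D) = exp(−0.00000253 × 10000) = 0.97502
Parallel (A and B): 1 − (1 − 0.85129)(1 − 0.87197) = 0.98096
Series ([0.98096], C, and D): 0.98096 × 0.76567 × 0.97502 = 0.732

0.732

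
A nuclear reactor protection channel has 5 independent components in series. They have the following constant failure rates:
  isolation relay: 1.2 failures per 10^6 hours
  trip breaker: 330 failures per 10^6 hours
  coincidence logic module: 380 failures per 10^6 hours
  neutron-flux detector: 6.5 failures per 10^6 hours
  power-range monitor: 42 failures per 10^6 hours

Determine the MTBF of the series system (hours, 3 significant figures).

1320

Series of exponential components: λ_sys = Σ λ_i
λ_sys = 0.0000012 + 0.00033 + 0.00038 + 0.0000065 + 0.000042 = 7.5970e-04 /h
MTBF = 1 / λ_sys = 1320 h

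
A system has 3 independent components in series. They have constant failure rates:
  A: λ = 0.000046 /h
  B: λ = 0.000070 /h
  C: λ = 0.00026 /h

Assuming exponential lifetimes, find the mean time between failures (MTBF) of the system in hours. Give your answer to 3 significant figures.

2660

Series of exponential components: λ_sys = Σ λ_i
λ_sys = 0.000046 + 0.000070 + 0.00026 = 3.7600e-04 /h
MTBF = 1 / λ_sys = 2660 h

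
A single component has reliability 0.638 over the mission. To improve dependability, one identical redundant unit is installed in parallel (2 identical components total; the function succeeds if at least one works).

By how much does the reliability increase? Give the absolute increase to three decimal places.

0.231

R_before = 0.638
R_after = 1 − (1 − 0.638)^2 = 0.869
ΔR = 0.869 − 0.638 = 0.231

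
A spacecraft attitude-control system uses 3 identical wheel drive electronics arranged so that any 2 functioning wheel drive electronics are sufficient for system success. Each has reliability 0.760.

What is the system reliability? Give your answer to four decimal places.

R = Σ_{i=2}^{3} C(3,i) p^i (1−p)^{3−i} with p = 0.760
C(3,2)·0.760^2·0.240^1 = 0.415872
C(3,3)·0.760^3·0.240^0 = 0.438976
Sum = 0.8548

0.8548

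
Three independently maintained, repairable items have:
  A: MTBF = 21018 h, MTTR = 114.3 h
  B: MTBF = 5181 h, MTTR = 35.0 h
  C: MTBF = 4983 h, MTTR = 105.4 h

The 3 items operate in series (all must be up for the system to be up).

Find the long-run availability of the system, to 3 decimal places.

0.967

A(A) = MTBF/(MTBF+MTTR) = 21018/(21018+114.3) = 0.994591
A(B) = MTBF/(MTBF+MTTR) = 5181/(5181+35.0) = 0.993290
A(C) = MTBF/(MTBF+MTTR) = 4983/(4983+105.4) = 0.979286
Series availability: 0.994591 × 0.993290 × 0.979286 = 0.967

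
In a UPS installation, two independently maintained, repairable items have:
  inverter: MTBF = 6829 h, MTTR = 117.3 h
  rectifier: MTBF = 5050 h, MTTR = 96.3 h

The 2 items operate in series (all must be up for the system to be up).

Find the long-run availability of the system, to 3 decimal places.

0.965

A(inverter) = MTBF/(MTBF+MTTR) = 6829/(6829+117.3) = 0.983113
A(rectifier) = MTBF/(MTBF+MTTR) = 5050/(5050+96.3) = 0.981288
Series availability: 0.983113 × 0.981288 = 0.965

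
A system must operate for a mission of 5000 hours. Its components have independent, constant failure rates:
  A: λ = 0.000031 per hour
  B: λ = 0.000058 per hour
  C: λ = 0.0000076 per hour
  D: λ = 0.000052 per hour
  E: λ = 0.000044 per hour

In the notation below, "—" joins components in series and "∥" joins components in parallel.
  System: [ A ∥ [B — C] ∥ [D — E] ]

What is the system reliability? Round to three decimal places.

R(A) = exp(−0.000031 × 5000) = 0.85642
R(B) = exp(−0.000058 × 5000) = 0.74826
R(C) = exp(−0.0000076 × 5000) = 0.96271
R(D) = exp(−0.000052 × 5000) = 0.77105
R(E) = exp(−0.000044 × 5000) = 0.80252
Series (B and C): 0.74826 × 0.96271 = 0.72036
Series (D and E): 0.77105 × 0.80252 = 0.61878
Parallel (A, [0.72036], and [0.61878]): 1 − (1 − 0.85642)(1 − 0.72036)(1 − 0.61878) = 0.985

0.985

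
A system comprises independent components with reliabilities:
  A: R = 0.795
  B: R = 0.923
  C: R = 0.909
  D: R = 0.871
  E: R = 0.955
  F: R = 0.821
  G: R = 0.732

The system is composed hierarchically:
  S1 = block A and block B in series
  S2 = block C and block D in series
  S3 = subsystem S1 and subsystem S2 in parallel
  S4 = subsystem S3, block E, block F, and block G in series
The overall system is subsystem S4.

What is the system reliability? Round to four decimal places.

0.5421

Series (A and B): 0.795000 × 0.923000 = 0.733785
Series (C and D): 0.909000 × 0.871000 = 0.791739
Parallel ([0.733785] and [0.791739]): 1 − (1 − 0.733785)(1 − 0.791739) = 0.944558
Series ([0.944558], E, F, and G): 0.944558 × 0.955000 × 0.821000 × 0.732000 = 0.5421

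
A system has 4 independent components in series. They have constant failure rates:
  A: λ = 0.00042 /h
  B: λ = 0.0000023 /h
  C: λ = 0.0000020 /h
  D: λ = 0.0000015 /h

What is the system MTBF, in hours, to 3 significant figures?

Series of exponential components: λ_sys = Σ λ_i
λ_sys = 0.00042 + 0.0000023 + 0.0000020 + 0.0000015 = 4.2580e-04 /h
MTBF = 1 / λ_sys = 2350 h

2350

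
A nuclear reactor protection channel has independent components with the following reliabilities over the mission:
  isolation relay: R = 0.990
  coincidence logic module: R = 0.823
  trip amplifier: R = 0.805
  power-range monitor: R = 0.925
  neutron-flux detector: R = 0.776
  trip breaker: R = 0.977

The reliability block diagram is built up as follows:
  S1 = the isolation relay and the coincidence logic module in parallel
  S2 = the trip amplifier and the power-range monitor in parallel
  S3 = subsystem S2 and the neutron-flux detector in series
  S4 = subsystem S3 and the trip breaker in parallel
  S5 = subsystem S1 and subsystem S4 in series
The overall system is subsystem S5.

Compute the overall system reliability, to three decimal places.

0.993

Parallel (isolation relay and coincidence logic module): 1 − (1 − 0.99000)(1 − 0.82300) = 0.99823
Parallel (trip amplifier and power-range monitor): 1 − (1 − 0.80500)(1 − 0.92500) = 0.98538
Series ([0.98538] and neutron-flux detector): 0.98538 × 0.77600 = 0.76465
Parallel ([0.76465] and trip breaker): 1 − (1 − 0.76465)(1 − 0.97700) = 0.99459
Series ([0.99823] and [0.99459]): 0.99823 × 0.99459 = 0.993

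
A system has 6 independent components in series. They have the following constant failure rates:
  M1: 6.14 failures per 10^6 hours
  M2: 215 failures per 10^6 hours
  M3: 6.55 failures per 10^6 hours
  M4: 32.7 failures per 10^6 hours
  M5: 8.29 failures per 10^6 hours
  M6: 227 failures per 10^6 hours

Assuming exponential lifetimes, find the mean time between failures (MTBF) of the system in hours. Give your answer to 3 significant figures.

Series of exponential components: λ_sys = Σ λ_i
λ_sys = 0.00000614 + 0.000215 + 0.00000655 + 0.0000327 + 0.00000829 + 0.000227 = 4.9568e-04 /h
MTBF = 1 / λ_sys = 2020 h

2020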